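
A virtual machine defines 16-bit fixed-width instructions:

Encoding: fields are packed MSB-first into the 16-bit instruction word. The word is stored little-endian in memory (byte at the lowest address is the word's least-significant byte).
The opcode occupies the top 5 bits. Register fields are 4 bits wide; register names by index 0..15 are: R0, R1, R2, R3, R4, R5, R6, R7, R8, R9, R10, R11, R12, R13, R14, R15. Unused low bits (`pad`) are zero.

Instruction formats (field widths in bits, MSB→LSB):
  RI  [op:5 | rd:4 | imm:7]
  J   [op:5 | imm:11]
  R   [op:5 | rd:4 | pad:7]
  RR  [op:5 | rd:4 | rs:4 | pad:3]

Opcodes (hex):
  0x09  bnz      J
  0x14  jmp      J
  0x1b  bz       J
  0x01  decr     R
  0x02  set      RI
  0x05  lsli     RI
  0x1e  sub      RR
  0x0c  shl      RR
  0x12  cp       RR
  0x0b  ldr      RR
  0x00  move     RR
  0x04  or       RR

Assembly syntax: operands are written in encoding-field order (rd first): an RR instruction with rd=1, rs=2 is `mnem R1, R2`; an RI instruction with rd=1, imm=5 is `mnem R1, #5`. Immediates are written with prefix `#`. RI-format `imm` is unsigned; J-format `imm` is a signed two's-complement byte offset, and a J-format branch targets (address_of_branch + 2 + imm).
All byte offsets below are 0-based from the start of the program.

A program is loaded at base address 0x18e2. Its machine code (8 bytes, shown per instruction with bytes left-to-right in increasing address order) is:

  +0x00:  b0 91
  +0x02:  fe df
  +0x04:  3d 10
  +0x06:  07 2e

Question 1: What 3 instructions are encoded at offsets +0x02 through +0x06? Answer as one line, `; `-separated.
+0x02: fe df ⇒ word 0xdffe (little)
  top 5b → 0x1b → bz [J]
  [10:0] imm=2046 (s11→-2) = #-2
+0x04: 3d 10 ⇒ word 0x103d (little)
  top 5b → 0x2 → set [RI]
  [10:7] rd=0 = R0
  [6:0] imm=61 = #61
+0x06: 07 2e ⇒ word 0x2e07 (little)
  top 5b → 0x5 → lsli [RI]
  [10:7] rd=12 = R12
  [6:0] imm=7 = #7

bz #-2; set R0, #61; lsli R12, #7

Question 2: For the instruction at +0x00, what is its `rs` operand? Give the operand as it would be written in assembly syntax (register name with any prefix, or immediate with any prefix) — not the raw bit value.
R6

[00] b0 91 → 0x91b0
  op=0x91b0>>11=0x12 ⇒ cp (RR)
  [10:7] rd=3 = R3
  [6:3] rs=6 = R6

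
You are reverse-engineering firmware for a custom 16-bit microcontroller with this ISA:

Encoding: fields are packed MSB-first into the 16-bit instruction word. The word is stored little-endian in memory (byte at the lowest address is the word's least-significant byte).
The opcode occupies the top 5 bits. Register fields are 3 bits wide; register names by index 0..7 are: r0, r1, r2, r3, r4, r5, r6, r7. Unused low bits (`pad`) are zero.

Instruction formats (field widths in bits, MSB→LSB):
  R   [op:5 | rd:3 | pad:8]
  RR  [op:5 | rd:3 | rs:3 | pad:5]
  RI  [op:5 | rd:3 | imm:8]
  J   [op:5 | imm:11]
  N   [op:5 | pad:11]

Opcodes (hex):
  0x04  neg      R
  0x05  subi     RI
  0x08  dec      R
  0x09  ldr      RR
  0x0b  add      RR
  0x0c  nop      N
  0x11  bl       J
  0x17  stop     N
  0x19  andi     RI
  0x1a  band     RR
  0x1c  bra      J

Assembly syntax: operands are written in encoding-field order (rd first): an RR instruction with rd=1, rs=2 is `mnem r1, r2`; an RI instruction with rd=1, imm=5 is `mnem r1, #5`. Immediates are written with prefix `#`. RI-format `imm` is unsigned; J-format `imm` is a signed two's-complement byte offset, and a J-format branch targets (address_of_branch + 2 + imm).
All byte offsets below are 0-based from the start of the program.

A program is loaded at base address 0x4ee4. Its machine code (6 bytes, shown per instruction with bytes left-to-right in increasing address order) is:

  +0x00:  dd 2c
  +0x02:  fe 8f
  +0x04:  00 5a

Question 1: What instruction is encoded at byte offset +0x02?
bl #-2

off 0x02: read fe 8f as little → 0x8ffe
  op=0x8ffe>>11=0x11 ⇒ bl (J)
  imm@[10:0]=0x7fe (s11→-2) ⇒ #-2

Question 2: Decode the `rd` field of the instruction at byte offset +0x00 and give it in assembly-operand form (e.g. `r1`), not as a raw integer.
r4

[00] dd 2c → 0x2cdd
  op=0x2cdd>>11=0x5 ⇒ subi (RI)
  [10:8] rd=4 = r4
  [7:0] imm=221 = #221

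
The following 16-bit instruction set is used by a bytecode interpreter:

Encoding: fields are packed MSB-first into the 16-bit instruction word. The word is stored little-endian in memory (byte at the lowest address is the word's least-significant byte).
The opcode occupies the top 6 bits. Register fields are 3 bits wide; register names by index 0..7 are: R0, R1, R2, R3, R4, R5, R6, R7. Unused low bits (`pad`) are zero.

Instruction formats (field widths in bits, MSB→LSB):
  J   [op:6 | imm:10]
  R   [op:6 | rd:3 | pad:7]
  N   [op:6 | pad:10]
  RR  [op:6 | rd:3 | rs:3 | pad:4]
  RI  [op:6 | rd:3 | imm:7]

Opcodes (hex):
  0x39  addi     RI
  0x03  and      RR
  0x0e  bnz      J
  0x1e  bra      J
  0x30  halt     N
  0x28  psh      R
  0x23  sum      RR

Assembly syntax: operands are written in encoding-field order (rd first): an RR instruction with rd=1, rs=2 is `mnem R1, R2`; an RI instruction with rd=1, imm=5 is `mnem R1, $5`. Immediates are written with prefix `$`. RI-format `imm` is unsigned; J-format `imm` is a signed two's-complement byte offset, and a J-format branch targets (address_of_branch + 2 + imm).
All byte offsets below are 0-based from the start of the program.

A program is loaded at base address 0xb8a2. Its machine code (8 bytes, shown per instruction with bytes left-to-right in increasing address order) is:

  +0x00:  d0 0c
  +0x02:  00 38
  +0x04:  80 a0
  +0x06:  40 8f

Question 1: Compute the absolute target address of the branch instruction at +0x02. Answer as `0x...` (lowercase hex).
+0x02: 00 38 ⇒ word 0x3800 (little)
  top 6b → 0xe → bnz [J]
  [9:0] imm=0 = $0
  target = base 0xb8a2 + off 0x02 + 2 + imm 0 = 0xb8a6

0xb8a6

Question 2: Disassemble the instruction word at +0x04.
psh R1

[04] 80 a0 → 0xa080
  opcode bits[15:10]=0x28: psh/R
  rd: (w>>7)&0x7=0x1 → R1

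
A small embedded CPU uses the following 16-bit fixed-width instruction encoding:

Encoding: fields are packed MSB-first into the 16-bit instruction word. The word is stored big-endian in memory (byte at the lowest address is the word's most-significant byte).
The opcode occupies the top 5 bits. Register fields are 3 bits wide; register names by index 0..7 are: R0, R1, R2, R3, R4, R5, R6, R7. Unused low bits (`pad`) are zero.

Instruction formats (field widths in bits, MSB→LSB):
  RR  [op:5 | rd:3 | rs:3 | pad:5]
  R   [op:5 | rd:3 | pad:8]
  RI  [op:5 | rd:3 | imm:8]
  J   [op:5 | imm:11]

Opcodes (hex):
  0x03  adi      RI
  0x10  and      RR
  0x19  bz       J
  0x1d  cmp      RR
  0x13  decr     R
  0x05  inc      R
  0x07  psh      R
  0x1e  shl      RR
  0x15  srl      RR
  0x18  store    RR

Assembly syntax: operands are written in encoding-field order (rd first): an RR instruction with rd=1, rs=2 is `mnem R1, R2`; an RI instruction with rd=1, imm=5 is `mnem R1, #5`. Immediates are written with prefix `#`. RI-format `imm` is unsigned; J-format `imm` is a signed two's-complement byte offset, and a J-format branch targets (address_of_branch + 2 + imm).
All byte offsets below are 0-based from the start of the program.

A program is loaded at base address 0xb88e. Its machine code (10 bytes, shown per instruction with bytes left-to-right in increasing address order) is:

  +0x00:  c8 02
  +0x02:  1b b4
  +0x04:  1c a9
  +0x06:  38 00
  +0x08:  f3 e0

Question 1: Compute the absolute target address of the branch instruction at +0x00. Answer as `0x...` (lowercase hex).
[00] c8 02 → 0xc802
  opcode bits[15:11]=0x19: bz/J
  [10:0] imm=2 = #2
  target = base 0xb88e + off 0x00 + 2 + imm 2 = 0xb892

0xb892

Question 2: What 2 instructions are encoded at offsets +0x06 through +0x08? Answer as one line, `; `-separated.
psh R0; shl R3, R7

@+06  big-endian(38 00) = 0x3800
  top 5b → 0x7 → psh [R]
  [10:8] rd=0 = R0
@+08  big-endian(f3 e0) = 0xf3e0
  top 5b → 0x1e → shl [RR]
  [10:8] rd=3 = R3
  [7:5] rs=7 = R7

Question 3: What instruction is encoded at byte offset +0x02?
[02] 1b b4 → 0x1bb4
  opcode bits[15:11]=0x3: adi/RI
  rd: (w>>8)&0x7=0x3 → R3
  imm: (w>>0)&0xff=0xb4 → #180

adi R3, #180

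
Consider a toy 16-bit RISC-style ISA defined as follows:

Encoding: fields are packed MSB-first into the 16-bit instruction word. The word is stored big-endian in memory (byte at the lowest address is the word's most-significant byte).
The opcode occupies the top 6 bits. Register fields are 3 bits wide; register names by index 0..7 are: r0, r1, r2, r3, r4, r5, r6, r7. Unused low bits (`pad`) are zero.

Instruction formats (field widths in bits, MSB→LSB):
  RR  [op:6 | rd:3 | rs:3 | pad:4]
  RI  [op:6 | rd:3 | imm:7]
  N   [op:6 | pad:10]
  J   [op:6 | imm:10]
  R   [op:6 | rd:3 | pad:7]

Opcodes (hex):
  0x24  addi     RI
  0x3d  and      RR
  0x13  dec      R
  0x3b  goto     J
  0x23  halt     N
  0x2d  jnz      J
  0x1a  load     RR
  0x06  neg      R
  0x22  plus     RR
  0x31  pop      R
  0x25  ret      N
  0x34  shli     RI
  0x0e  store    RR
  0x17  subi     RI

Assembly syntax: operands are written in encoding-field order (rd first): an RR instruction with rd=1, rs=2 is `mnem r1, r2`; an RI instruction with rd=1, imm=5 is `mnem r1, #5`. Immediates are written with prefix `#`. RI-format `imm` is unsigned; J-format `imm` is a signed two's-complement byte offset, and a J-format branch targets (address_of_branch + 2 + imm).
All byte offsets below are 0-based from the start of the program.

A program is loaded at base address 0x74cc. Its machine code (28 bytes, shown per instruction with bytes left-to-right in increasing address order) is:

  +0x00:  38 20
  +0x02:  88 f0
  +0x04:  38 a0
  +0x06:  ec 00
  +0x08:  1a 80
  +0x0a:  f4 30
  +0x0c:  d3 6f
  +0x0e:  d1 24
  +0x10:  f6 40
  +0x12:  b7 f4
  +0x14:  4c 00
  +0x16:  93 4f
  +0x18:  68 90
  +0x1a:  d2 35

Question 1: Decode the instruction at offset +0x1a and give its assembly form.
shli r4, #53

off 0x1a: read d2 35 as big → 0xd235
  opcode bits[15:10]=0x34: shli/RI
  rd@[9:7]=0x4 ⇒ r4
  imm@[6:0]=0x35 ⇒ #53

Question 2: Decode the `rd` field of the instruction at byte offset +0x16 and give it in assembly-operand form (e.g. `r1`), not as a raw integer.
r6

[16] 93 4f → 0x934f
  top 6b → 0x24 → addi [RI]
  [9:7] rd=6 = r6
  [6:0] imm=79 = #79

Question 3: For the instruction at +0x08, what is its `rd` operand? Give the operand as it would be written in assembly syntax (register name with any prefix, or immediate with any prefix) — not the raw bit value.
off 0x08: read 1a 80 as big → 0x1a80
  op=0x1a80>>10=0x6 ⇒ neg (R)
  [9:7] rd=5 = r5

r5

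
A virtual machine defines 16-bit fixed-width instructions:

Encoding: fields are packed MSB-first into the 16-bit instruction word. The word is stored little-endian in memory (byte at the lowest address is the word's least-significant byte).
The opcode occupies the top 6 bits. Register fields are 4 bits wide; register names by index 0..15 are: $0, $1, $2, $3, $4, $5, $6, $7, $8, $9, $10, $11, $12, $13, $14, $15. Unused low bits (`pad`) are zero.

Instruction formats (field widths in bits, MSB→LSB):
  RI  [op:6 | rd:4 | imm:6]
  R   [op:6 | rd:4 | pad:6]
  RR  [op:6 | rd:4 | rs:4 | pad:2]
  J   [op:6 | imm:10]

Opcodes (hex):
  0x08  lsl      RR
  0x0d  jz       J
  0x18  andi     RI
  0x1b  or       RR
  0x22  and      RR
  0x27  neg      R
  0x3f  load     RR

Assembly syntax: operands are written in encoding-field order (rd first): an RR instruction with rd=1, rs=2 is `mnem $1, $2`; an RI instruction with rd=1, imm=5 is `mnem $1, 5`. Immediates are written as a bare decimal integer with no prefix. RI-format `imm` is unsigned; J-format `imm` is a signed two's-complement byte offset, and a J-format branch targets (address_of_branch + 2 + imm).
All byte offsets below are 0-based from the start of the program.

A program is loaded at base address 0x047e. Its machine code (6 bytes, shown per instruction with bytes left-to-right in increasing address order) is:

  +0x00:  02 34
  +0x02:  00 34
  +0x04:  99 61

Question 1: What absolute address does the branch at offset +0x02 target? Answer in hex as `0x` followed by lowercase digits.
[02] 00 34 → 0x3400
  top 6b → 0xd → jz [J]
  [9:0] imm=0 = 0
  target = base 0x047e + off 0x02 + 2 + imm 0 = 0x0482

0x0482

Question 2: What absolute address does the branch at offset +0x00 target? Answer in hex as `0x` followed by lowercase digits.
0x0482

off 0x00: read 02 34 as little → 0x3402
  opcode bits[15:10]=0xd: jz/J
  imm@[9:0]=0x2 ⇒ 2
  target = base 0x047e + off 0x00 + 2 + imm 2 = 0x0482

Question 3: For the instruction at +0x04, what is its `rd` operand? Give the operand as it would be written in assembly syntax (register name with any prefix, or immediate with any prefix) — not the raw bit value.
$6

+0x04: 99 61 ⇒ word 0x6199 (little)
  top 6b → 0x18 → andi [RI]
  rd@[9:6]=0x6 ⇒ $6
  imm@[5:0]=0x19 ⇒ 25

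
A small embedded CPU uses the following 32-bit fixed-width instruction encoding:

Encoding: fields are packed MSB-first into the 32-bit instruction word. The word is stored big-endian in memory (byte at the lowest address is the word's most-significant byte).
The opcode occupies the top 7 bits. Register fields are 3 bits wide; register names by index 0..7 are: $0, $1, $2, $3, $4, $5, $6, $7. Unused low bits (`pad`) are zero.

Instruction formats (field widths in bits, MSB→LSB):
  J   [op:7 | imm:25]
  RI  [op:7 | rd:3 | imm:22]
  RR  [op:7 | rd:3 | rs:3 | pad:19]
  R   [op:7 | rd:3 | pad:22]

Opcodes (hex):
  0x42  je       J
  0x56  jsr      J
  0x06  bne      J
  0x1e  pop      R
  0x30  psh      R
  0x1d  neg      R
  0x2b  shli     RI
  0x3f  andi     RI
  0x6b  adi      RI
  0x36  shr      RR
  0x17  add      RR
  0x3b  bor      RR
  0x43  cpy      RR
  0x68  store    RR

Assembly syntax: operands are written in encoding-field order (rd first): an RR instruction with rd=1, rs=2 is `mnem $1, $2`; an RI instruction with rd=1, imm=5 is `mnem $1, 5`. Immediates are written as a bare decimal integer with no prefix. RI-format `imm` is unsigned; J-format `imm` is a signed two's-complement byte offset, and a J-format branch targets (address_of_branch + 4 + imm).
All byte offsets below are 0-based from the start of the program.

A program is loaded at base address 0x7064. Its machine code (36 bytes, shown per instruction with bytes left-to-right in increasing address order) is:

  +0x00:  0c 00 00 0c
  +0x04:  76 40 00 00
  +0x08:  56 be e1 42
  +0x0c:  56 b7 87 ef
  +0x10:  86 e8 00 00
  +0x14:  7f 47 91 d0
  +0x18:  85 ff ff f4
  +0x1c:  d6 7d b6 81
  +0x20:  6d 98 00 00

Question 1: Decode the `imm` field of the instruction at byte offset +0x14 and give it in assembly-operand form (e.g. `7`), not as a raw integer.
+0x14: 7f 47 91 d0 ⇒ word 0x7f4791d0 (big)
  top 7b → 0x3f → andi [RI]
  [24:22] rd=5 = $5
  [21:0] imm=496080 = 496080

496080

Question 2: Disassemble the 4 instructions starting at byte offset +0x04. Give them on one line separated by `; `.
bor $1, $0; shli $2, 4120898; shli $2, 3639279; cpy $3, $5

[04] 76 40 00 00 → 0x76400000
  op=0x76400000>>25=0x3b ⇒ bor (RR)
  [24:22] rd=1 = $1
  [21:19] rs=0 = $0
[08] 56 be e1 42 → 0x56bee142
  op=0x56bee142>>25=0x2b ⇒ shli (RI)
  [24:22] rd=2 = $2
  [21:0] imm=4120898 = 4120898
[0c] 56 b7 87 ef → 0x56b787ef
  op=0x56b787ef>>25=0x2b ⇒ shli (RI)
  [24:22] rd=2 = $2
  [21:0] imm=3639279 = 3639279
[10] 86 e8 00 00 → 0x86e80000
  op=0x86e80000>>25=0x43 ⇒ cpy (RR)
  [24:22] rd=3 = $3
  [21:19] rs=5 = $5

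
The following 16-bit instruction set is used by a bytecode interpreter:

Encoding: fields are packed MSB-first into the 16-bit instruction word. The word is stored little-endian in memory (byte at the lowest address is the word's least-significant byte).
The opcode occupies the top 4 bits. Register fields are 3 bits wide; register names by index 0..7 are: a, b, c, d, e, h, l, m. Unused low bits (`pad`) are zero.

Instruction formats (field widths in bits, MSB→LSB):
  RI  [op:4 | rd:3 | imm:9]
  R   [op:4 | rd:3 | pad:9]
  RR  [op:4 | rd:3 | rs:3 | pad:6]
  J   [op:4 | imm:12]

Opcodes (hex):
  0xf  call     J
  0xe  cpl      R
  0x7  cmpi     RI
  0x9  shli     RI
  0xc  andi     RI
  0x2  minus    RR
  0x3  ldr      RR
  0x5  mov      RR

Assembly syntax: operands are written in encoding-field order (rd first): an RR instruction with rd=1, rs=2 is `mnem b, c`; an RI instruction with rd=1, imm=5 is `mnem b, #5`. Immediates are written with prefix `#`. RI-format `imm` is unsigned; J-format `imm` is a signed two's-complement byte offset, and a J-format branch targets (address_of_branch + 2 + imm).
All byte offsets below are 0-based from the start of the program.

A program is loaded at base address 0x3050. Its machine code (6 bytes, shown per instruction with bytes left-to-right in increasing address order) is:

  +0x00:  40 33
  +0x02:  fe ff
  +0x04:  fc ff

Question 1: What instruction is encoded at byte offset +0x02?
[02] fe ff → 0xfffe
  top 4b → 0xf → call [J]
  [11:0] imm=4094 (s12→-2) = #-2

call #-2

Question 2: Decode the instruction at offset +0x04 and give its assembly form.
call #-4

@+04  little-endian(fc ff) = 0xfffc
  top 4b → 0xf → call [J]
  [11:0] imm=4092 (s12→-4) = #-4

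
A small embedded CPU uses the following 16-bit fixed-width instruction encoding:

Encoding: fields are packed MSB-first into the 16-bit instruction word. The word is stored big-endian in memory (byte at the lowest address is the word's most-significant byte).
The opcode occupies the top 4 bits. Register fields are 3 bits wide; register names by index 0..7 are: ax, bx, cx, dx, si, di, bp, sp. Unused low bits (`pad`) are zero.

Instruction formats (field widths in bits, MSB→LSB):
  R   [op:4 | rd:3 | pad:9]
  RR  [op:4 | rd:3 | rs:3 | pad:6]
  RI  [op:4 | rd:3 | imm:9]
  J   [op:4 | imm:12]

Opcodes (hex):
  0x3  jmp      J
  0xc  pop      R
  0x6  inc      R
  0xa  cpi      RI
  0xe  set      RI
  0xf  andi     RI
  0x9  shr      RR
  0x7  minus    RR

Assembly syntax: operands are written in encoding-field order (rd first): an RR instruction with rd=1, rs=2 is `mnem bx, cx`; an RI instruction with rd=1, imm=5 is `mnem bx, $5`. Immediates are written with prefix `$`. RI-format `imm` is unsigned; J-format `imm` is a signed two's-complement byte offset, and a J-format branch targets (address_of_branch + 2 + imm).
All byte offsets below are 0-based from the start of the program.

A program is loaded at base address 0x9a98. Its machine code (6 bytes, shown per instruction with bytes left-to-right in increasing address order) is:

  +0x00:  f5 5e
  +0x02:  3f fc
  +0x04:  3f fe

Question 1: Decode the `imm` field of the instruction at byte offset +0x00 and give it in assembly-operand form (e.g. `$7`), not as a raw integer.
$350

[00] f5 5e → 0xf55e
  opcode bits[15:12]=0xf: andi/RI
  rd: (w>>9)&0x7=0x2 → cx
  imm: (w>>0)&0x1ff=0x15e → $350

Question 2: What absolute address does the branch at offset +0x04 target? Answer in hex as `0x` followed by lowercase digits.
[04] 3f fe → 0x3ffe
  top 4b → 0x3 → jmp [J]
  imm@[11:0]=0xffe (s12→-2) ⇒ $-2
  target = base 0x9a98 + off 0x04 + 2 + imm -2 = 0x9a9c

0x9a9c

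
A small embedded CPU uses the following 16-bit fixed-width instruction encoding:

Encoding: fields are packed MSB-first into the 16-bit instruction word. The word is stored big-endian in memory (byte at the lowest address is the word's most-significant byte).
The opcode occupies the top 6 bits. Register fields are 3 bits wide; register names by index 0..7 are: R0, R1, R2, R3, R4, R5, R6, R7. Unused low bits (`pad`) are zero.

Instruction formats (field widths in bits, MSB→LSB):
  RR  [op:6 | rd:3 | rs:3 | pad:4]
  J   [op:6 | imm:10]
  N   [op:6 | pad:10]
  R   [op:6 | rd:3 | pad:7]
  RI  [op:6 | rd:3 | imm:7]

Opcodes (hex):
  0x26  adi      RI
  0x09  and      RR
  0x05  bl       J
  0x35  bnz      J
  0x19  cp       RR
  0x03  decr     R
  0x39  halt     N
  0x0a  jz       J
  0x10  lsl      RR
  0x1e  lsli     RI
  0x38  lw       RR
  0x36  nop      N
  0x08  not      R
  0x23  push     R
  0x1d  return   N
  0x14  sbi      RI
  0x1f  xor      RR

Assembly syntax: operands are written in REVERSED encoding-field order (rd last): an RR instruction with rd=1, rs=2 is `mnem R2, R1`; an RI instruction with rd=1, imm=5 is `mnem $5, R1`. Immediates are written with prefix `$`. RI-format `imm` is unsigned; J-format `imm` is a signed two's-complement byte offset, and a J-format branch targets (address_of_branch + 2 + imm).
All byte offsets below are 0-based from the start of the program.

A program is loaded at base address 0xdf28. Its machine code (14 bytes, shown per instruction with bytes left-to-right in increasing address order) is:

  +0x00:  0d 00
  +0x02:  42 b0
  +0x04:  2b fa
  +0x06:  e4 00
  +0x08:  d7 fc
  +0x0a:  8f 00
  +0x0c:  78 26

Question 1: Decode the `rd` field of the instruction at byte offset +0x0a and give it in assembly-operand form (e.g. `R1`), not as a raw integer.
R6

@+0a  big-endian(8f 00) = 0x8f00
  top 6b → 0x23 → push [R]
  [9:7] rd=6 = R6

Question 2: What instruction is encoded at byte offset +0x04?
jz $-6

+0x04: 2b fa ⇒ word 0x2bfa (big)
  top 6b → 0xa → jz [J]
  imm@[9:0]=0x3fa (s10→-6) ⇒ $-6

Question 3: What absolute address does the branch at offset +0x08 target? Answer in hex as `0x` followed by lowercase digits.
0xdf2e

[08] d7 fc → 0xd7fc
  opcode bits[15:10]=0x35: bnz/J
  imm@[9:0]=0x3fc (s10→-4) ⇒ $-4
  target = base 0xdf28 + off 0x08 + 2 + imm -4 = 0xdf2e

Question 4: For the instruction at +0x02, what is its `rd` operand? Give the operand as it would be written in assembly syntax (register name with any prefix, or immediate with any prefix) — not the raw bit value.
off 0x02: read 42 b0 as big → 0x42b0
  op=0x42b0>>10=0x10 ⇒ lsl (RR)
  rd@[9:7]=0x5 ⇒ R5
  rs@[6:4]=0x3 ⇒ R3

R5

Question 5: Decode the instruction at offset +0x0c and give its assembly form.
+0x0c: 78 26 ⇒ word 0x7826 (big)
  op=0x7826>>10=0x1e ⇒ lsli (RI)
  rd@[9:7]=0x0 ⇒ R0
  imm@[6:0]=0x26 ⇒ $38

lsli $38, R0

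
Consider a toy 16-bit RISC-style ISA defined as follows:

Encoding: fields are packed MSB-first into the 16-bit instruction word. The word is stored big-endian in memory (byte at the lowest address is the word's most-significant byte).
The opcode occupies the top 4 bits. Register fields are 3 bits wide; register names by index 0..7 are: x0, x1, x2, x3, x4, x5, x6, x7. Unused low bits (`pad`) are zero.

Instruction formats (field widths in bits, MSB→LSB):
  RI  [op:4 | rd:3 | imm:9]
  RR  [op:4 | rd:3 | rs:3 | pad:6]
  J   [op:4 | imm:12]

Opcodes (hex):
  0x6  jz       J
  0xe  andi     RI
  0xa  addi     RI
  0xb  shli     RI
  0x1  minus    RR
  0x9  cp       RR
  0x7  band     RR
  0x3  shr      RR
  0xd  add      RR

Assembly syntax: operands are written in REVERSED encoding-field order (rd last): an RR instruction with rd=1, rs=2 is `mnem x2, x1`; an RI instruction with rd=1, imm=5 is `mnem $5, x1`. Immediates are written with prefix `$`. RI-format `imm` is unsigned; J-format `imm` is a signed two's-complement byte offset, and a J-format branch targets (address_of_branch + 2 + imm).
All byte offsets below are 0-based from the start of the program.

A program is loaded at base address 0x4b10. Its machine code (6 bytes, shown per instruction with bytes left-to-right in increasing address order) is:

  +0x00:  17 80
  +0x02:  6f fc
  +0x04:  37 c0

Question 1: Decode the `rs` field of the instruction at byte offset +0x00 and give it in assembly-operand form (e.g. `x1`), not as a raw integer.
x6

@+00  big-endian(17 80) = 0x1780
  top 4b → 0x1 → minus [RR]
  [11:9] rd=3 = x3
  [8:6] rs=6 = x6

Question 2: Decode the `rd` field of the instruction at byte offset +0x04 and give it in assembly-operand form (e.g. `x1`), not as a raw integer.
x3

+0x04: 37 c0 ⇒ word 0x37c0 (big)
  top 4b → 0x3 → shr [RR]
  rd@[11:9]=0x3 ⇒ x3
  rs@[8:6]=0x7 ⇒ x7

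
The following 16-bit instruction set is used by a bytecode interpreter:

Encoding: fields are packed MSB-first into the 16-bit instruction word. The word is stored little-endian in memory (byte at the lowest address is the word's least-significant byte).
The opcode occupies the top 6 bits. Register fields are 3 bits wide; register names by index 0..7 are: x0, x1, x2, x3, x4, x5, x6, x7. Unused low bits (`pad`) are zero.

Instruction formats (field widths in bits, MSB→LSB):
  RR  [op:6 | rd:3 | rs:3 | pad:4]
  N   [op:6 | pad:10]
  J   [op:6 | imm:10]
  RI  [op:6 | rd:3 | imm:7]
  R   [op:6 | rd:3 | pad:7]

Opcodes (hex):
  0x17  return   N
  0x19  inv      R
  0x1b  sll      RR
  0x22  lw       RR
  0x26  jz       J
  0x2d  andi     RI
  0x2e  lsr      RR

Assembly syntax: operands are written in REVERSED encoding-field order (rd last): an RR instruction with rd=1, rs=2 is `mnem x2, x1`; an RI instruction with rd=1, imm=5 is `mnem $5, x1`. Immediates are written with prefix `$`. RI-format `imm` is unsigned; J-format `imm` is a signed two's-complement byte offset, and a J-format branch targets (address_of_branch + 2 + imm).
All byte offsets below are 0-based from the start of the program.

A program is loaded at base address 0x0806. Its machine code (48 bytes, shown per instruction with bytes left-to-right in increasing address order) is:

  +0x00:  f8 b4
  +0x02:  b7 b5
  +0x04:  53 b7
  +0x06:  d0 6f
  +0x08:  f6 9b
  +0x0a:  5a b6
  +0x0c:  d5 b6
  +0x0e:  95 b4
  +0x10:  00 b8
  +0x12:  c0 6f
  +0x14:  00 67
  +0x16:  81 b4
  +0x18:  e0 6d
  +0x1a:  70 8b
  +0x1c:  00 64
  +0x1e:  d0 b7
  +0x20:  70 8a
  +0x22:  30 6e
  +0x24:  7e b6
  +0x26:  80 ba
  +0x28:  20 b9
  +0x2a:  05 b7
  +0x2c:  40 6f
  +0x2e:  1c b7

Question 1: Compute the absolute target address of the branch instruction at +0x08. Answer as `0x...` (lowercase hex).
@+08  little-endian(f6 9b) = 0x9bf6
  op=0x9bf6>>10=0x26 ⇒ jz (J)
  imm: (w>>0)&0x3ff=0x3f6 (s10→-10) → $-10
  target = base 0x0806 + off 0x08 + 2 + imm -10 = 0x0806

0x0806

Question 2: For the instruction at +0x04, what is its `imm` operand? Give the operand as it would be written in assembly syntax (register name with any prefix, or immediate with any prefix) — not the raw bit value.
$83

off 0x04: read 53 b7 as little → 0xb753
  opcode bits[15:10]=0x2d: andi/RI
  rd: (w>>7)&0x7=0x6 → x6
  imm: (w>>0)&0x7f=0x53 → $83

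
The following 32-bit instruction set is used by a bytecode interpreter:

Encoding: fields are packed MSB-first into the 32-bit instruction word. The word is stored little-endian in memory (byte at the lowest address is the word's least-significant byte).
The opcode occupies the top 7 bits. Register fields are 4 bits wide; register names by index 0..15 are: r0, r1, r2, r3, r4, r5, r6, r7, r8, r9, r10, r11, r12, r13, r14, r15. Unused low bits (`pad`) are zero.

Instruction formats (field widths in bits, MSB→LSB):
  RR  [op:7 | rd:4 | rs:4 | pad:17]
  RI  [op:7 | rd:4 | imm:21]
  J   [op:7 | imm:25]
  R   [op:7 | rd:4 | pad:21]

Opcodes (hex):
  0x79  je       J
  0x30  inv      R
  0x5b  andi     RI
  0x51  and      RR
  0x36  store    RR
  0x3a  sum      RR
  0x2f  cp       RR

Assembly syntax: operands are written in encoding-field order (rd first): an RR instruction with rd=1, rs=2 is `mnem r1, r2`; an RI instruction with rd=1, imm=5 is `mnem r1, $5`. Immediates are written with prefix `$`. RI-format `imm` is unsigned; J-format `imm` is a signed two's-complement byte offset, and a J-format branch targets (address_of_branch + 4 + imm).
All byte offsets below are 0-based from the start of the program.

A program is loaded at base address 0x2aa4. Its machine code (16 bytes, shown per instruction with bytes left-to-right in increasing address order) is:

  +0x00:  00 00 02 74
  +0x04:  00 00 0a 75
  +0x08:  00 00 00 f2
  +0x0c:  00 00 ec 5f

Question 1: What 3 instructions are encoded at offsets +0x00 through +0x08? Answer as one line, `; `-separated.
[00] 00 00 02 74 → 0x74020000
  opcode bits[31:25]=0x3a: sum/RR
  rd@[24:21]=0x0 ⇒ r0
  rs@[20:17]=0x1 ⇒ r1
[04] 00 00 0a 75 → 0x750a0000
  opcode bits[31:25]=0x3a: sum/RR
  rd@[24:21]=0x8 ⇒ r8
  rs@[20:17]=0x5 ⇒ r5
[08] 00 00 00 f2 → 0xf2000000
  opcode bits[31:25]=0x79: je/J
  imm@[24:0]=0x0 ⇒ $0

sum r0, r1; sum r8, r5; je $0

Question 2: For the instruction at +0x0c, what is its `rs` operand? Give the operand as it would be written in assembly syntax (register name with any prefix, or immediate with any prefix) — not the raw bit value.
r6

off 0x0c: read 00 00 ec 5f as little → 0x5fec0000
  op=0x5fec0000>>25=0x2f ⇒ cp (RR)
  [24:21] rd=15 = r15
  [20:17] rs=6 = r6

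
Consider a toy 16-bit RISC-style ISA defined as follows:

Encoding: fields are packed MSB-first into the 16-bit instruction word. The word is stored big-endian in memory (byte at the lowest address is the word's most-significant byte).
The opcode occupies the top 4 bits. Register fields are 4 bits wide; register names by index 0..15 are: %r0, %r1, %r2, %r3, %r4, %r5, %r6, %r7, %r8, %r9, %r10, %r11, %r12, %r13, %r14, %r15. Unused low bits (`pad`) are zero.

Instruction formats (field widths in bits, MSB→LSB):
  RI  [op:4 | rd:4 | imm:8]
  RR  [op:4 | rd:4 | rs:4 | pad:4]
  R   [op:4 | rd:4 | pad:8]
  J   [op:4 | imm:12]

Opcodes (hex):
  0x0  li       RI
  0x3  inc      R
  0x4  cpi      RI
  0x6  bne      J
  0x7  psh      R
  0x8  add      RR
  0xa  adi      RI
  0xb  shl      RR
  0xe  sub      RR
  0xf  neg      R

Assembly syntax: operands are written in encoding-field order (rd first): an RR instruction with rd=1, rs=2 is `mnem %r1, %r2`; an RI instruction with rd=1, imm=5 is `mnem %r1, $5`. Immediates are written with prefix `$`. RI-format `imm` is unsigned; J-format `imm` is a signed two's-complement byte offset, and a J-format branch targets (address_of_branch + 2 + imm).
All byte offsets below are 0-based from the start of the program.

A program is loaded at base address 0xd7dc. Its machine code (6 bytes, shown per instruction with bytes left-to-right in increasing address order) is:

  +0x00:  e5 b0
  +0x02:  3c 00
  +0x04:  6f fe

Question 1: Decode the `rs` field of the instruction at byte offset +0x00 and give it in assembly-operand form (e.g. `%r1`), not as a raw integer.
[00] e5 b0 → 0xe5b0
  top 4b → 0xe → sub [RR]
  rd@[11:8]=0x5 ⇒ %r5
  rs@[7:4]=0xb ⇒ %r11

%r11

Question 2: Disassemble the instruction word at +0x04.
bne $-2

[04] 6f fe → 0x6ffe
  op=0x6ffe>>12=0x6 ⇒ bne (J)
  imm@[11:0]=0xffe (s12→-2) ⇒ $-2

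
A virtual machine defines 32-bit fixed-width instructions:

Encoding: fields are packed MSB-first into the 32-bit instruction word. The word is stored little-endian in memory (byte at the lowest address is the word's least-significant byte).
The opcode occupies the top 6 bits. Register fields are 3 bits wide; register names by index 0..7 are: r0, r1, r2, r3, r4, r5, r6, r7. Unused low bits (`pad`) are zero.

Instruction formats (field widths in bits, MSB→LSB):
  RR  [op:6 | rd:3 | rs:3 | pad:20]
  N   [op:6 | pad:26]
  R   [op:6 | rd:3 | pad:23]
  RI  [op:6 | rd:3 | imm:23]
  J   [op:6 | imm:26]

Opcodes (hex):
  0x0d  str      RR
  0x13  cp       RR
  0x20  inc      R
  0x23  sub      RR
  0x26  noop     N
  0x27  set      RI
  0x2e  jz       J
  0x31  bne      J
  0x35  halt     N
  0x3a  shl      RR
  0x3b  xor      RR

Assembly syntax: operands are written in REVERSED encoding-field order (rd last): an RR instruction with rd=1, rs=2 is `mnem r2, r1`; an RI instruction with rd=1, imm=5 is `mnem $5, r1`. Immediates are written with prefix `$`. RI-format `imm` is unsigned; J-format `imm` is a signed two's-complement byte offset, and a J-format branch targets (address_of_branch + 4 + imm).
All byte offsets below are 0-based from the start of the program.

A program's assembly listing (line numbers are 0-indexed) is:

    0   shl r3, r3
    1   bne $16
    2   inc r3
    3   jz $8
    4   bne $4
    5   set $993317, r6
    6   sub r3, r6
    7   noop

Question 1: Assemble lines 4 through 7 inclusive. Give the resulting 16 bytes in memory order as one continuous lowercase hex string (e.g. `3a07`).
040000c425280f9f0000308f00000098

line 4 (bne): pack op=0x31:6|imm=4:26 = 0xc4000004; little→ 04 00 00 c4
line 5 (set): pack op=0x27:6|rd=6:3|imm=993317:23 = 0x9f0f2825; little→ 25 28 0f 9f
line 6 (sub): pack op=0x23:6|rd=6:3|rs=3:3|pad=0:20 = 0x8f300000; little→ 00 00 30 8f
line 7 (noop): pack op=0x26:6|pad=0:26 = 0x98000000; little→ 00 00 00 98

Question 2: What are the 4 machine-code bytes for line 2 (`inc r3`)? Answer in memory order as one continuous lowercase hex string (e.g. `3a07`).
line 2 (inc): pack op=0x20:6|rd=3:3|pad=0:23 = 0x81800000; little→ 00 00 80 81

00008081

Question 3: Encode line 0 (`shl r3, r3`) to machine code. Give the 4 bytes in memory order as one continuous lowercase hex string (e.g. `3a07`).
line 0 (shl): pack op=0x3a:6|rd=3:3|rs=3:3|pad=0:20 = 0xe9b00000; little→ 00 00 b0 e9

0000b0e9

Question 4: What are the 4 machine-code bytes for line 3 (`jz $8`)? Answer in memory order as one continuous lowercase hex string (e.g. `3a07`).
080000b8

line 3 (jz): pack op=0x2e:6|imm=8:26 = 0xb8000008; little→ 08 00 00 b8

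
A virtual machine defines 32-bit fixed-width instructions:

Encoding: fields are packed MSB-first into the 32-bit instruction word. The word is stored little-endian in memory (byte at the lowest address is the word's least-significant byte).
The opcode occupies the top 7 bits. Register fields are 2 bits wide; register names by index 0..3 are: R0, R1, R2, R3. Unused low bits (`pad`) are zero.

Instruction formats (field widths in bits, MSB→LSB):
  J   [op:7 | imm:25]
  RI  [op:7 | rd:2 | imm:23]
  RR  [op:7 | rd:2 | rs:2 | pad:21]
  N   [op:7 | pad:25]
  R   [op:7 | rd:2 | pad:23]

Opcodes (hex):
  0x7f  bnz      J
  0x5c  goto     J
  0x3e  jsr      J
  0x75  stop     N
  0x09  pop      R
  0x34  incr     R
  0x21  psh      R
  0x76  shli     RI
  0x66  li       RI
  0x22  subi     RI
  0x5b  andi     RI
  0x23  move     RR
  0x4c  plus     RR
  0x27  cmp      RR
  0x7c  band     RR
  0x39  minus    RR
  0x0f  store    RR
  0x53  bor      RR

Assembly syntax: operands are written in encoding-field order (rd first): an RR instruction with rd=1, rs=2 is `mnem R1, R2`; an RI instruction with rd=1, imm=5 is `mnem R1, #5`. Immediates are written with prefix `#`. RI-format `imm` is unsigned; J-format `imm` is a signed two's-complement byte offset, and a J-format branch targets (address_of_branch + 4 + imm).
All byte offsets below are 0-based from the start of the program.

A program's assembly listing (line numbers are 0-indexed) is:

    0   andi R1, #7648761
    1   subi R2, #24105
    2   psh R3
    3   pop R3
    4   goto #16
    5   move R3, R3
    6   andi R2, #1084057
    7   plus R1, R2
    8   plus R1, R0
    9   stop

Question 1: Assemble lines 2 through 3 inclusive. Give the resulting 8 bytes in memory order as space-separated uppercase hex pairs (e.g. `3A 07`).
2. psh fields op=0x21:7|rd=3:2|pad=0:23 → word 43800000h → 00 00 80 43
3. pop fields op=0x9:7|rd=3:2|pad=0:23 → word 13800000h → 00 00 80 13

00 00 80 43 00 00 80 13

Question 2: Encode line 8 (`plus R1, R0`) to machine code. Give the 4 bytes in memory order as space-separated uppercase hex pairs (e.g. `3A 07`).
line 8 (plus): pack op=0x4c:7|rd=1:2|rs=0:2|pad=0:21 = 0x98800000; little→ 00 00 80 98

00 00 80 98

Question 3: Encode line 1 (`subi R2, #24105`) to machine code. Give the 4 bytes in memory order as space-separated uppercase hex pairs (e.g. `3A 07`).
L1: subi op=0x22:7|rd=2:2|imm=24105:23 ⇒ 0x45005e29 ⇒ little 29 5e 00 45

29 5E 00 45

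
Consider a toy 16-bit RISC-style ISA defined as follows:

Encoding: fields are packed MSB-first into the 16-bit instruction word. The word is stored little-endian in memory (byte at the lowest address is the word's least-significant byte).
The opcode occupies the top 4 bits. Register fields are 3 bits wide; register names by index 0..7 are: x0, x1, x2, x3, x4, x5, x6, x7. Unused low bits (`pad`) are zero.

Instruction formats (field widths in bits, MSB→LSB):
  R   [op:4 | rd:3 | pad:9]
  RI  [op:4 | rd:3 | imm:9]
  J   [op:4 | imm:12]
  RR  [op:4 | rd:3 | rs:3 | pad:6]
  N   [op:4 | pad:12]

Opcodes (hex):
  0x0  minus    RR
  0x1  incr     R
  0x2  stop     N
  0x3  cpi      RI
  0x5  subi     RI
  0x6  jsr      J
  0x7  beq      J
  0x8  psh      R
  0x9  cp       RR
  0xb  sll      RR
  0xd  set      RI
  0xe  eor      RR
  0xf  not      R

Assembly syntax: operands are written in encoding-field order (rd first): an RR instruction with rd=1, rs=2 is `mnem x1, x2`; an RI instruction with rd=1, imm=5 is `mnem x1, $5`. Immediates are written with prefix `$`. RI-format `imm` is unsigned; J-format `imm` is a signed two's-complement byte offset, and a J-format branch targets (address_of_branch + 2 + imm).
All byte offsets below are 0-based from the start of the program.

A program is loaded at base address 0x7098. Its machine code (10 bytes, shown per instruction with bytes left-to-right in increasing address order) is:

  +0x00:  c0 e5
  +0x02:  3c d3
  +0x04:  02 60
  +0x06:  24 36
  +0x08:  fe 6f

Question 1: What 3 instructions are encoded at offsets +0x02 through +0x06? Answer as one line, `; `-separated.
set x1, $316; jsr $2; cpi x3, $36

[02] 3c d3 → 0xd33c
  top 4b → 0xd → set [RI]
  rd: (w>>9)&0x7=0x1 → x1
  imm: (w>>0)&0x1ff=0x13c → $316
[04] 02 60 → 0x6002
  top 4b → 0x6 → jsr [J]
  imm: (w>>0)&0xfff=0x2 → $2
[06] 24 36 → 0x3624
  top 4b → 0x3 → cpi [RI]
  rd: (w>>9)&0x7=0x3 → x3
  imm: (w>>0)&0x1ff=0x24 → $36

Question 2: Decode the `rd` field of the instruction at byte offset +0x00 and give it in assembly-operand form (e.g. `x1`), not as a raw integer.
[00] c0 e5 → 0xe5c0
  top 4b → 0xe → eor [RR]
  [11:9] rd=2 = x2
  [8:6] rs=7 = x7

x2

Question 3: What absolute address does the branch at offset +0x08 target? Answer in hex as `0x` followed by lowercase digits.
off 0x08: read fe 6f as little → 0x6ffe
  top 4b → 0x6 → jsr [J]
  imm: (w>>0)&0xfff=0xffe (s12→-2) → $-2
  target = base 0x7098 + off 0x08 + 2 + imm -2 = 0x70a0

0x70a0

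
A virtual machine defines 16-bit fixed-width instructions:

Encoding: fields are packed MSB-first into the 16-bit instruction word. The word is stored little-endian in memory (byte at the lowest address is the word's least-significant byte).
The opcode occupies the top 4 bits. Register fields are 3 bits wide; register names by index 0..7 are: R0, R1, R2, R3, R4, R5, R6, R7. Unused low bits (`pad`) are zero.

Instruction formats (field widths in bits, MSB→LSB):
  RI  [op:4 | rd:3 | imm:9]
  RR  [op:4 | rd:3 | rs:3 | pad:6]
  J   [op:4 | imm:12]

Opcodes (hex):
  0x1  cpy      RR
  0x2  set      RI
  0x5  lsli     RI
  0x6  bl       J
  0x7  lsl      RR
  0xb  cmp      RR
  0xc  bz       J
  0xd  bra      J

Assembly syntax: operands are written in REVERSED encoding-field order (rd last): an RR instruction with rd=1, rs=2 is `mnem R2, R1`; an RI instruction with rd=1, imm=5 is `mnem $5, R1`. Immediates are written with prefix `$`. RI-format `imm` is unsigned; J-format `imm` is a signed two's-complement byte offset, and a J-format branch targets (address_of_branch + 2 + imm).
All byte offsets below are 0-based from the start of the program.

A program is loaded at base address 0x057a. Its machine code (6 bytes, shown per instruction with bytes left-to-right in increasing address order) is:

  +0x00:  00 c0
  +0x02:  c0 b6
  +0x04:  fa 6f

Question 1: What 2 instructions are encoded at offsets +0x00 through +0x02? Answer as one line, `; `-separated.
bz $0; cmp R3, R3

@+00  little-endian(00 c0) = 0xc000
  op=0xc000>>12=0xc ⇒ bz (J)
  imm: (w>>0)&0xfff=0x0 → $0
@+02  little-endian(c0 b6) = 0xb6c0
  op=0xb6c0>>12=0xb ⇒ cmp (RR)
  rd: (w>>9)&0x7=0x3 → R3
  rs: (w>>6)&0x7=0x3 → R3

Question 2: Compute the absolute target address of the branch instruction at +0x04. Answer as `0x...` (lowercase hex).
@+04  little-endian(fa 6f) = 0x6ffa
  top 4b → 0x6 → bl [J]
  imm@[11:0]=0xffa (s12→-6) ⇒ $-6
  target = base 0x057a + off 0x04 + 2 + imm -6 = 0x057a

0x057a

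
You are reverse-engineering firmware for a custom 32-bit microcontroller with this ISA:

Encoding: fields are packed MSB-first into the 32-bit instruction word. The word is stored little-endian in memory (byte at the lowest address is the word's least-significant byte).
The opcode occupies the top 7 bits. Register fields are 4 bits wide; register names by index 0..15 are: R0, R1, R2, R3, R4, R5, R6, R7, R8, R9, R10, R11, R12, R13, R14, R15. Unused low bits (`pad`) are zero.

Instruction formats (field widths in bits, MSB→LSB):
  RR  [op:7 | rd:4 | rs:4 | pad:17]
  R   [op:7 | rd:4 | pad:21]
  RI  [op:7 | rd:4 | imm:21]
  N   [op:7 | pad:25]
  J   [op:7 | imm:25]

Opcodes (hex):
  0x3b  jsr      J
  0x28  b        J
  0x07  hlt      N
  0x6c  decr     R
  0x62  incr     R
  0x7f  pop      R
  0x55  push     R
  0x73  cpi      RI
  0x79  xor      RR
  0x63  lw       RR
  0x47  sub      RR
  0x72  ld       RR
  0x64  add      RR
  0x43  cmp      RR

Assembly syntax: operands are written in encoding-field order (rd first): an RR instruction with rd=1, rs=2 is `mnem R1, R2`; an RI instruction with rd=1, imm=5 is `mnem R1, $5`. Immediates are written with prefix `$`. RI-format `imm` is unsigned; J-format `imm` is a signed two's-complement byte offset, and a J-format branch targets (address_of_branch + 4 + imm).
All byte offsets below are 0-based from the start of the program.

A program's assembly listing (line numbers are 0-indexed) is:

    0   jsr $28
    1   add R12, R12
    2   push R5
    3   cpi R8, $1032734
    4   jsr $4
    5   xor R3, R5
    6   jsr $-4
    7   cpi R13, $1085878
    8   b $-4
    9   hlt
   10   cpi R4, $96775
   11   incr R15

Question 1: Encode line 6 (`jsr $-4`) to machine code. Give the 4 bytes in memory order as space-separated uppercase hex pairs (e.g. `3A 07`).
FC FF FF 77

L6: jsr op=0x3b:7|imm=-4:25 ⇒ 0x77fffffc ⇒ little fc ff ff 77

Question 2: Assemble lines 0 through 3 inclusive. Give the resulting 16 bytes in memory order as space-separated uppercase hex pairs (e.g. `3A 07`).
1C 00 00 76 00 00 98 C9 00 00 A0 AA 1E C2 0F E7

0. jsr fields op=0x3b:7|imm=28:25 → word 7600001ch → 1c 00 00 76
1. add fields op=0x64:7|rd=12:4|rs=12:4|pad=0:17 → word c9980000h → 00 00 98 c9
2. push fields op=0x55:7|rd=5:4|pad=0:21 → word aaa00000h → 00 00 a0 aa
3. cpi fields op=0x73:7|rd=8:4|imm=1032734:21 → word e70fc21eh → 1e c2 0f e7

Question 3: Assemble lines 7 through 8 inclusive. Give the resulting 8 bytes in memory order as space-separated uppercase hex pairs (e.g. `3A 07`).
B6 91 B0 E7 FC FF FF 51

line 7 (cpi): pack op=0x73:7|rd=13:4|imm=1085878:21 = 0xe7b091b6; little→ b6 91 b0 e7
line 8 (b): pack op=0x28:7|imm=-4:25 = 0x51fffffc; little→ fc ff ff 51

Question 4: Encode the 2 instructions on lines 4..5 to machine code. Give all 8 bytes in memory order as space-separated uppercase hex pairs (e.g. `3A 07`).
04 00 00 76 00 00 6A F2

line 4 (jsr): pack op=0x3b:7|imm=4:25 = 0x76000004; little→ 04 00 00 76
line 5 (xor): pack op=0x79:7|rd=3:4|rs=5:4|pad=0:17 = 0xf26a0000; little→ 00 00 6a f2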